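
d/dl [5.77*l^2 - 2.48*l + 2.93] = 11.54*l - 2.48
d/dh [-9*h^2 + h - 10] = 1 - 18*h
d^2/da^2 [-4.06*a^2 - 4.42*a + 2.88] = -8.12000000000000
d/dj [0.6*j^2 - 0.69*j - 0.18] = 1.2*j - 0.69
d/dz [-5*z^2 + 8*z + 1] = 8 - 10*z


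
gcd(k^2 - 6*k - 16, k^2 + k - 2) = k + 2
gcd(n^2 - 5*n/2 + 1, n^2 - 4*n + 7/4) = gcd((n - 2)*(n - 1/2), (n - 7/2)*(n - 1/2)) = n - 1/2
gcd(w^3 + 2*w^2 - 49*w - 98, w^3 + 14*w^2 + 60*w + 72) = w + 2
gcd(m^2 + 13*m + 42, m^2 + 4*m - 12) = m + 6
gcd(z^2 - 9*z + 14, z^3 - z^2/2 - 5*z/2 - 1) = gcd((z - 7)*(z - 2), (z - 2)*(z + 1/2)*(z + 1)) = z - 2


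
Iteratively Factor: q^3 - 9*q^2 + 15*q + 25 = (q + 1)*(q^2 - 10*q + 25) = (q - 5)*(q + 1)*(q - 5)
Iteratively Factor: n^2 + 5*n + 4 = (n + 4)*(n + 1)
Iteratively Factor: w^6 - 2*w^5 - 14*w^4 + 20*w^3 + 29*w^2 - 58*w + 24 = (w - 1)*(w^5 - w^4 - 15*w^3 + 5*w^2 + 34*w - 24) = (w - 1)^2*(w^4 - 15*w^2 - 10*w + 24) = (w - 1)^3*(w^3 + w^2 - 14*w - 24) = (w - 4)*(w - 1)^3*(w^2 + 5*w + 6) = (w - 4)*(w - 1)^3*(w + 3)*(w + 2)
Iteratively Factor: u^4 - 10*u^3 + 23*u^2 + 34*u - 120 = (u - 4)*(u^3 - 6*u^2 - u + 30) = (u - 4)*(u + 2)*(u^2 - 8*u + 15) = (u - 4)*(u - 3)*(u + 2)*(u - 5)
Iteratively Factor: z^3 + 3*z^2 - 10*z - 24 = (z - 3)*(z^2 + 6*z + 8) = (z - 3)*(z + 4)*(z + 2)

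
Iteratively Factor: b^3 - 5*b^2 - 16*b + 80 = (b + 4)*(b^2 - 9*b + 20) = (b - 5)*(b + 4)*(b - 4)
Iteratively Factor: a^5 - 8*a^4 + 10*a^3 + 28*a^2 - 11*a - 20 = (a - 1)*(a^4 - 7*a^3 + 3*a^2 + 31*a + 20) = (a - 1)*(a + 1)*(a^3 - 8*a^2 + 11*a + 20) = (a - 4)*(a - 1)*(a + 1)*(a^2 - 4*a - 5) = (a - 5)*(a - 4)*(a - 1)*(a + 1)*(a + 1)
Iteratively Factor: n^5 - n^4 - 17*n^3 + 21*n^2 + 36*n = (n + 1)*(n^4 - 2*n^3 - 15*n^2 + 36*n) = (n + 1)*(n + 4)*(n^3 - 6*n^2 + 9*n) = (n - 3)*(n + 1)*(n + 4)*(n^2 - 3*n) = n*(n - 3)*(n + 1)*(n + 4)*(n - 3)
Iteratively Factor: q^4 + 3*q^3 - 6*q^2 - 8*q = (q - 2)*(q^3 + 5*q^2 + 4*q) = (q - 2)*(q + 1)*(q^2 + 4*q) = (q - 2)*(q + 1)*(q + 4)*(q)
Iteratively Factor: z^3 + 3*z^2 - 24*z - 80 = (z + 4)*(z^2 - z - 20) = (z + 4)^2*(z - 5)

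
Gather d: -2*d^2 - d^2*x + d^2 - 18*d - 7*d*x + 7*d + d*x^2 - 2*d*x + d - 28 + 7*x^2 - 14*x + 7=d^2*(-x - 1) + d*(x^2 - 9*x - 10) + 7*x^2 - 14*x - 21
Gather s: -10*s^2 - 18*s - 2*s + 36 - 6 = -10*s^2 - 20*s + 30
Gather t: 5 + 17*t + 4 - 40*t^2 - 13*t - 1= -40*t^2 + 4*t + 8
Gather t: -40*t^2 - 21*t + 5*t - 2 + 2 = -40*t^2 - 16*t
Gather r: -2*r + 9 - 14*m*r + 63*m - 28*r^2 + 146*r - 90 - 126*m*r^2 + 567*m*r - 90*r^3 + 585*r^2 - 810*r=63*m - 90*r^3 + r^2*(557 - 126*m) + r*(553*m - 666) - 81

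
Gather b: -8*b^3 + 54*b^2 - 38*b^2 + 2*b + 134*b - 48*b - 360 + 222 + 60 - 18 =-8*b^3 + 16*b^2 + 88*b - 96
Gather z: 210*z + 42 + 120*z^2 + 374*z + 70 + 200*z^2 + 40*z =320*z^2 + 624*z + 112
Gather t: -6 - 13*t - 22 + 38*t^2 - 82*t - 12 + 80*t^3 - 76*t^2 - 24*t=80*t^3 - 38*t^2 - 119*t - 40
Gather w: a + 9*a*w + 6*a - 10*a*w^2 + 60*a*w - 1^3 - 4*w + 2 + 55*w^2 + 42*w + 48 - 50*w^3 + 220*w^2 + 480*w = 7*a - 50*w^3 + w^2*(275 - 10*a) + w*(69*a + 518) + 49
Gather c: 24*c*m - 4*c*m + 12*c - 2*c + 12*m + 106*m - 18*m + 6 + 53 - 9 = c*(20*m + 10) + 100*m + 50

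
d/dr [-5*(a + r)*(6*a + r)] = -35*a - 10*r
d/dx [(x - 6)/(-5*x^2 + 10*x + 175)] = (-x^2 + 2*x + 2*(x - 6)*(x - 1) + 35)/(5*(-x^2 + 2*x + 35)^2)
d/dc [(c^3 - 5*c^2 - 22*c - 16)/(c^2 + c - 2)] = (c^2 - 2*c + 15)/(c^2 - 2*c + 1)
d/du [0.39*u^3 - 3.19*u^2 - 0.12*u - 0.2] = 1.17*u^2 - 6.38*u - 0.12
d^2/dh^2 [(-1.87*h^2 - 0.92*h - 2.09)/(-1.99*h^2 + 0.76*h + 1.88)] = (12.94296*h^3 + 91.635918*h^2 + 1.685928*h + 28.642248)/(7.880599*h^6 - 9.029028*h^5 - 18.886692*h^4 + 16.620896*h^3 + 17.842704*h^2 - 8.058432*h - 6.644672)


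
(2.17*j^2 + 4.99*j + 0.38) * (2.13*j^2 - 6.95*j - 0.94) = 4.6221*j^4 - 4.4528*j^3 - 35.9109*j^2 - 7.3316*j - 0.3572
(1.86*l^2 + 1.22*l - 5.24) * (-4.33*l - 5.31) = -8.0538*l^3 - 15.1592*l^2 + 16.211*l + 27.8244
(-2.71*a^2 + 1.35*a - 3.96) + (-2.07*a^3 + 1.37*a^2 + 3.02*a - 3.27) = -2.07*a^3 - 1.34*a^2 + 4.37*a - 7.23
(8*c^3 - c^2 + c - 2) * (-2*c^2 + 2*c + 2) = -16*c^5 + 18*c^4 + 12*c^3 + 4*c^2 - 2*c - 4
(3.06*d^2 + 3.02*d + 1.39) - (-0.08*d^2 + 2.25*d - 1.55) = 3.14*d^2 + 0.77*d + 2.94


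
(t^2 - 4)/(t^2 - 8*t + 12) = (t + 2)/(t - 6)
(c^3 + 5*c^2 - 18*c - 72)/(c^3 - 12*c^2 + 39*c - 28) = (c^2 + 9*c + 18)/(c^2 - 8*c + 7)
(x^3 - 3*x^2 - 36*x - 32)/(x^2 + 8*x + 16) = (x^2 - 7*x - 8)/(x + 4)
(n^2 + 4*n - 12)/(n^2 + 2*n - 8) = (n + 6)/(n + 4)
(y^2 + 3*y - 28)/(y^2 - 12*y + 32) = (y + 7)/(y - 8)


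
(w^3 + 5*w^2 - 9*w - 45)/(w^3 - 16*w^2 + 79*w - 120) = (w^2 + 8*w + 15)/(w^2 - 13*w + 40)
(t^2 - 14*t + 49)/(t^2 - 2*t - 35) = (t - 7)/(t + 5)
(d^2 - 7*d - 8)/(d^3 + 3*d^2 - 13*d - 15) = (d - 8)/(d^2 + 2*d - 15)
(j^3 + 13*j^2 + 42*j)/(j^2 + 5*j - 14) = j*(j + 6)/(j - 2)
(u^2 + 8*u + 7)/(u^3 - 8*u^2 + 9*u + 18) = (u + 7)/(u^2 - 9*u + 18)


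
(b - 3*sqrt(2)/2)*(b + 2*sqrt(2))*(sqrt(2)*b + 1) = sqrt(2)*b^3 + 2*b^2 - 11*sqrt(2)*b/2 - 6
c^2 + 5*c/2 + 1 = (c + 1/2)*(c + 2)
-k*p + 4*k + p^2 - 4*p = (-k + p)*(p - 4)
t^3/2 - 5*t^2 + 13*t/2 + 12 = (t/2 + 1/2)*(t - 8)*(t - 3)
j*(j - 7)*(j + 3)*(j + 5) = j^4 + j^3 - 41*j^2 - 105*j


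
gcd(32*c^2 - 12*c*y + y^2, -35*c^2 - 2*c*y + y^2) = 1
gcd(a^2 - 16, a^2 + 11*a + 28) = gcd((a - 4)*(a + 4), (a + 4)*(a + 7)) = a + 4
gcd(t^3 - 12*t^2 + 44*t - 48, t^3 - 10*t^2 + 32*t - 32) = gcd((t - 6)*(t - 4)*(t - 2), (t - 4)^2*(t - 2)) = t^2 - 6*t + 8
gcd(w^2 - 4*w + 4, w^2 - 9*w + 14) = w - 2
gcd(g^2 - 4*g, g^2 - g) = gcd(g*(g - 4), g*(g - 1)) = g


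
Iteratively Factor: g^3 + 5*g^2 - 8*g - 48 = (g - 3)*(g^2 + 8*g + 16) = (g - 3)*(g + 4)*(g + 4)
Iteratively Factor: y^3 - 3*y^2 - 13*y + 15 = (y + 3)*(y^2 - 6*y + 5) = (y - 5)*(y + 3)*(y - 1)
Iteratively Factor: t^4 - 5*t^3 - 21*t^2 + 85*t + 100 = (t + 4)*(t^3 - 9*t^2 + 15*t + 25) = (t - 5)*(t + 4)*(t^2 - 4*t - 5) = (t - 5)^2*(t + 4)*(t + 1)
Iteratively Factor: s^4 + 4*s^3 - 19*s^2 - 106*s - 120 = (s + 4)*(s^3 - 19*s - 30) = (s - 5)*(s + 4)*(s^2 + 5*s + 6) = (s - 5)*(s + 3)*(s + 4)*(s + 2)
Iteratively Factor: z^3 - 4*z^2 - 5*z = (z)*(z^2 - 4*z - 5) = z*(z + 1)*(z - 5)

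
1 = 1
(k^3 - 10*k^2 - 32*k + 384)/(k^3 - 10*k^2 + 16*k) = (k^2 - 2*k - 48)/(k*(k - 2))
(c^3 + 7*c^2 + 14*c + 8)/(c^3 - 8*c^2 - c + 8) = (c^2 + 6*c + 8)/(c^2 - 9*c + 8)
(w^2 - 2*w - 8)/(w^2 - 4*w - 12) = (w - 4)/(w - 6)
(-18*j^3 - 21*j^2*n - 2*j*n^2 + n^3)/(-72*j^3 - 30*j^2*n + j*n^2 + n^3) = (j + n)/(4*j + n)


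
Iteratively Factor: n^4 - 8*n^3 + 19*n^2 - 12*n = (n - 3)*(n^3 - 5*n^2 + 4*n) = (n - 3)*(n - 1)*(n^2 - 4*n) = (n - 4)*(n - 3)*(n - 1)*(n)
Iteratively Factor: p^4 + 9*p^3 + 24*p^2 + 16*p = (p + 4)*(p^3 + 5*p^2 + 4*p) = p*(p + 4)*(p^2 + 5*p + 4) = p*(p + 4)^2*(p + 1)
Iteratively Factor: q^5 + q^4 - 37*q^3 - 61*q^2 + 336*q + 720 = (q + 3)*(q^4 - 2*q^3 - 31*q^2 + 32*q + 240) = (q - 4)*(q + 3)*(q^3 + 2*q^2 - 23*q - 60) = (q - 5)*(q - 4)*(q + 3)*(q^2 + 7*q + 12) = (q - 5)*(q - 4)*(q + 3)^2*(q + 4)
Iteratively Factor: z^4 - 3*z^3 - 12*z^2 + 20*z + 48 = (z - 3)*(z^3 - 12*z - 16) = (z - 3)*(z + 2)*(z^2 - 2*z - 8) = (z - 4)*(z - 3)*(z + 2)*(z + 2)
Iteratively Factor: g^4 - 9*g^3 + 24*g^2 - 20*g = (g - 2)*(g^3 - 7*g^2 + 10*g) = (g - 2)^2*(g^2 - 5*g) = (g - 5)*(g - 2)^2*(g)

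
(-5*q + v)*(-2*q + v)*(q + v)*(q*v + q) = 10*q^4*v + 10*q^4 + 3*q^3*v^2 + 3*q^3*v - 6*q^2*v^3 - 6*q^2*v^2 + q*v^4 + q*v^3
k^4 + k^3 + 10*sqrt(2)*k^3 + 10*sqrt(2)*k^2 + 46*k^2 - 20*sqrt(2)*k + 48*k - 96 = (k - 1)*(k + 2)*(k + 4*sqrt(2))*(k + 6*sqrt(2))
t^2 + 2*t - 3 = (t - 1)*(t + 3)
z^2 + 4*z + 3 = (z + 1)*(z + 3)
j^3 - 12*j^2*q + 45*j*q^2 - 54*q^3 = (j - 6*q)*(j - 3*q)^2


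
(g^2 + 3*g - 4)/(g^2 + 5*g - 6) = (g + 4)/(g + 6)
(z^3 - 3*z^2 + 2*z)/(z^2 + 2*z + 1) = z*(z^2 - 3*z + 2)/(z^2 + 2*z + 1)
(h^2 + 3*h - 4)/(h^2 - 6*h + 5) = (h + 4)/(h - 5)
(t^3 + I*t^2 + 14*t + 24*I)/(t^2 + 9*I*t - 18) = (t^2 - 2*I*t + 8)/(t + 6*I)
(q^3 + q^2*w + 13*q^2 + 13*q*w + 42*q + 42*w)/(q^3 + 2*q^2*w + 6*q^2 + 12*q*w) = (q^2 + q*w + 7*q + 7*w)/(q*(q + 2*w))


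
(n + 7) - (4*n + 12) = -3*n - 5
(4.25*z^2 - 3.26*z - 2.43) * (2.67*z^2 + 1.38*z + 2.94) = 11.3475*z^4 - 2.8392*z^3 + 1.5081*z^2 - 12.9378*z - 7.1442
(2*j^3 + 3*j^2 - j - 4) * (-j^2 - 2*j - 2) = -2*j^5 - 7*j^4 - 9*j^3 + 10*j + 8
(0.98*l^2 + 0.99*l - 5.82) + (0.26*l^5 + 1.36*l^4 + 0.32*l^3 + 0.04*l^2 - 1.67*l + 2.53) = 0.26*l^5 + 1.36*l^4 + 0.32*l^3 + 1.02*l^2 - 0.68*l - 3.29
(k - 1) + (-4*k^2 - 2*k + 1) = -4*k^2 - k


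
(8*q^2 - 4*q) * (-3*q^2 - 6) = -24*q^4 + 12*q^3 - 48*q^2 + 24*q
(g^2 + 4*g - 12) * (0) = 0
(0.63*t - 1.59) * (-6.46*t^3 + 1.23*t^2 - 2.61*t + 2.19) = -4.0698*t^4 + 11.0463*t^3 - 3.6*t^2 + 5.5296*t - 3.4821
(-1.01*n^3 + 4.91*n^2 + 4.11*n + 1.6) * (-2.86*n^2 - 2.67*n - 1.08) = 2.8886*n^5 - 11.3459*n^4 - 23.7735*n^3 - 20.8525*n^2 - 8.7108*n - 1.728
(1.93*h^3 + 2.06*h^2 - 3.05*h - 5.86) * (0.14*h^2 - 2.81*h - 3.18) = 0.2702*h^5 - 5.1349*h^4 - 12.353*h^3 + 1.1993*h^2 + 26.1656*h + 18.6348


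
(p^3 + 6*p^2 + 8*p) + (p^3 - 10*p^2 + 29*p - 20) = 2*p^3 - 4*p^2 + 37*p - 20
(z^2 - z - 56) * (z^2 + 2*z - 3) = z^4 + z^3 - 61*z^2 - 109*z + 168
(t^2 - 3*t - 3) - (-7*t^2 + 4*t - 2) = 8*t^2 - 7*t - 1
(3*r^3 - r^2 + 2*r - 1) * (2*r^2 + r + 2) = 6*r^5 + r^4 + 9*r^3 - 2*r^2 + 3*r - 2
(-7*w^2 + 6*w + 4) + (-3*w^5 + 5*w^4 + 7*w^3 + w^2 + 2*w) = -3*w^5 + 5*w^4 + 7*w^3 - 6*w^2 + 8*w + 4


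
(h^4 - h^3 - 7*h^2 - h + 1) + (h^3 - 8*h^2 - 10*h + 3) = h^4 - 15*h^2 - 11*h + 4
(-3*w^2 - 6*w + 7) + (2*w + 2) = -3*w^2 - 4*w + 9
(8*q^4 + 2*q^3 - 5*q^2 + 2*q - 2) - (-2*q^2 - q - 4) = 8*q^4 + 2*q^3 - 3*q^2 + 3*q + 2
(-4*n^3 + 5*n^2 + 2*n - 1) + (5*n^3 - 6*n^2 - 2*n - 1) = n^3 - n^2 - 2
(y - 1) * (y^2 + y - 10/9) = y^3 - 19*y/9 + 10/9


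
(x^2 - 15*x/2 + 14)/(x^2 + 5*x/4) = 2*(2*x^2 - 15*x + 28)/(x*(4*x + 5))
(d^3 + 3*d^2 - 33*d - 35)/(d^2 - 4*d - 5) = d + 7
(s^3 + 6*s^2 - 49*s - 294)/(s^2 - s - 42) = s + 7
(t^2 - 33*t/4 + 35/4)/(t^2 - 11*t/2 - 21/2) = (4*t - 5)/(2*(2*t + 3))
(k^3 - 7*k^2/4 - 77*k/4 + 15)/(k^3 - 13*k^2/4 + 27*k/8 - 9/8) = 2*(k^2 - k - 20)/(2*k^2 - 5*k + 3)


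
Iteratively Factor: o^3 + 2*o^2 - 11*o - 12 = (o + 1)*(o^2 + o - 12) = (o - 3)*(o + 1)*(o + 4)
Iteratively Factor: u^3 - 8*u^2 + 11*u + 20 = (u + 1)*(u^2 - 9*u + 20) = (u - 5)*(u + 1)*(u - 4)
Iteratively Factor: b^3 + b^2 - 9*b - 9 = (b + 1)*(b^2 - 9) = (b - 3)*(b + 1)*(b + 3)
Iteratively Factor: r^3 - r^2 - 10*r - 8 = (r + 2)*(r^2 - 3*r - 4) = (r - 4)*(r + 2)*(r + 1)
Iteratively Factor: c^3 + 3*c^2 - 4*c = (c + 4)*(c^2 - c) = c*(c + 4)*(c - 1)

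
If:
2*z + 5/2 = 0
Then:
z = -5/4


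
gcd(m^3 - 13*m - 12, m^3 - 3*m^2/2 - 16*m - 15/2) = m + 3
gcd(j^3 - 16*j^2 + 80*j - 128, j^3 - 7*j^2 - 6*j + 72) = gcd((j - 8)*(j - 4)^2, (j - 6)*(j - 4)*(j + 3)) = j - 4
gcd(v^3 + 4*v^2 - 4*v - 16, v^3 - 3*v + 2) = v + 2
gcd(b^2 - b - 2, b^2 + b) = b + 1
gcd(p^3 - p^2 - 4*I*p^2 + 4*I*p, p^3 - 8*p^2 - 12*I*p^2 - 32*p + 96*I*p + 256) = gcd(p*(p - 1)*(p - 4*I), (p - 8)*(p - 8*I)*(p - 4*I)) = p - 4*I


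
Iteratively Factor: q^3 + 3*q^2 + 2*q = (q + 1)*(q^2 + 2*q) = q*(q + 1)*(q + 2)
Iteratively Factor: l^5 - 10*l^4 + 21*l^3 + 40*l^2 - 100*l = (l + 2)*(l^4 - 12*l^3 + 45*l^2 - 50*l) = l*(l + 2)*(l^3 - 12*l^2 + 45*l - 50) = l*(l - 2)*(l + 2)*(l^2 - 10*l + 25) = l*(l - 5)*(l - 2)*(l + 2)*(l - 5)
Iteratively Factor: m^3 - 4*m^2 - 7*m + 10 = (m - 5)*(m^2 + m - 2) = (m - 5)*(m - 1)*(m + 2)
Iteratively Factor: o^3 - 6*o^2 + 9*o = (o - 3)*(o^2 - 3*o) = o*(o - 3)*(o - 3)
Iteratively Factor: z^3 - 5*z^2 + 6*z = (z)*(z^2 - 5*z + 6) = z*(z - 3)*(z - 2)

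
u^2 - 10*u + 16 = (u - 8)*(u - 2)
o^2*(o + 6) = o^3 + 6*o^2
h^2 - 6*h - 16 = (h - 8)*(h + 2)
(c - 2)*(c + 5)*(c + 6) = c^3 + 9*c^2 + 8*c - 60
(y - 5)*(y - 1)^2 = y^3 - 7*y^2 + 11*y - 5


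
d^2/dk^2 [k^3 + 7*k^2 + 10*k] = 6*k + 14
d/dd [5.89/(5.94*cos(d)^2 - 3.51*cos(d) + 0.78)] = (69.9732*cos(d) - 20.6739)*sin(d)/(5.94*cos(d)^2 - 3.51*cos(d) + 0.78)^2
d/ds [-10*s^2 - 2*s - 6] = -20*s - 2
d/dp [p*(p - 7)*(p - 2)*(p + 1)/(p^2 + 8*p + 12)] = 2*(p^5 + 8*p^4 - 40*p^3 - 131*p^2 + 60*p + 84)/(p^4 + 16*p^3 + 88*p^2 + 192*p + 144)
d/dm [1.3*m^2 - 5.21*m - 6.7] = 2.6*m - 5.21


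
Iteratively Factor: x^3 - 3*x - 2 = (x + 1)*(x^2 - x - 2) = (x - 2)*(x + 1)*(x + 1)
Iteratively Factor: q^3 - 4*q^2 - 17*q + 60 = (q - 5)*(q^2 + q - 12) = (q - 5)*(q - 3)*(q + 4)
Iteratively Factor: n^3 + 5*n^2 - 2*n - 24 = (n - 2)*(n^2 + 7*n + 12) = (n - 2)*(n + 4)*(n + 3)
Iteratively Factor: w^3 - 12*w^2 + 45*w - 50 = (w - 5)*(w^2 - 7*w + 10) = (w - 5)^2*(w - 2)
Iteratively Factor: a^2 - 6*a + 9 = (a - 3)*(a - 3)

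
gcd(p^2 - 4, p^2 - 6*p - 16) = p + 2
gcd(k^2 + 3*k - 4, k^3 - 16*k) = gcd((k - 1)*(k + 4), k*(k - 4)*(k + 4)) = k + 4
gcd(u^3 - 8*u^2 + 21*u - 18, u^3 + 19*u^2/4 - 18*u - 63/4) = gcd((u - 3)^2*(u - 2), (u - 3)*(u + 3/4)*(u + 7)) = u - 3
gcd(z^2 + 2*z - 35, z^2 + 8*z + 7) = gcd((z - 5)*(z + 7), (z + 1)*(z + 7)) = z + 7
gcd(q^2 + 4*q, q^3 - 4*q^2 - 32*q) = q^2 + 4*q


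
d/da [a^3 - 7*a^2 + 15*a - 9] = 3*a^2 - 14*a + 15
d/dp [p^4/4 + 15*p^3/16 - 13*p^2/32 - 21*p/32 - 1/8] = p^3 + 45*p^2/16 - 13*p/16 - 21/32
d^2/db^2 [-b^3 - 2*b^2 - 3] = -6*b - 4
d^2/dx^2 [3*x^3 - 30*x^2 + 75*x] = 18*x - 60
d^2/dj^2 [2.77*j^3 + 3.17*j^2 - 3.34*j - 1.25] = 16.62*j + 6.34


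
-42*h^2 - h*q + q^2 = (-7*h + q)*(6*h + q)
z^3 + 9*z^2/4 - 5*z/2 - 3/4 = (z - 1)*(z + 1/4)*(z + 3)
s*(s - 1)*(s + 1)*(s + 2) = s^4 + 2*s^3 - s^2 - 2*s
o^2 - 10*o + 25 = (o - 5)^2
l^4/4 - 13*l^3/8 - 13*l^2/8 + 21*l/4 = l*(l/4 + 1/2)*(l - 7)*(l - 3/2)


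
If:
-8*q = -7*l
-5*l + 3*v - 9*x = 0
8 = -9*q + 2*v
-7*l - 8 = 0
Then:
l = -8/7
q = -1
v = -1/2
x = 59/126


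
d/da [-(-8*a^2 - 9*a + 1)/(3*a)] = 8/3 + 1/(3*a^2)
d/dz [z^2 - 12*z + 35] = 2*z - 12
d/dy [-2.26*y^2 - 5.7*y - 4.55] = -4.52*y - 5.7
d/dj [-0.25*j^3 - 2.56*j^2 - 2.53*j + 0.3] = -0.75*j^2 - 5.12*j - 2.53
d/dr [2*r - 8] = 2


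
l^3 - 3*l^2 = l^2*(l - 3)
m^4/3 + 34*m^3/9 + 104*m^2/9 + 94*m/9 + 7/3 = (m/3 + 1/3)*(m + 1/3)*(m + 3)*(m + 7)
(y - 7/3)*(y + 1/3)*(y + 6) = y^3 + 4*y^2 - 115*y/9 - 14/3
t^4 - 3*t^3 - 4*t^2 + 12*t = t*(t - 3)*(t - 2)*(t + 2)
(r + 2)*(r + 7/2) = r^2 + 11*r/2 + 7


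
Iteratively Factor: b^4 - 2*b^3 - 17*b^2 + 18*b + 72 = (b - 4)*(b^3 + 2*b^2 - 9*b - 18) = (b - 4)*(b - 3)*(b^2 + 5*b + 6) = (b - 4)*(b - 3)*(b + 2)*(b + 3)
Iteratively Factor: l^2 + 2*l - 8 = (l - 2)*(l + 4)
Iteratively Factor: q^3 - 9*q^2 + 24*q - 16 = (q - 1)*(q^2 - 8*q + 16) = (q - 4)*(q - 1)*(q - 4)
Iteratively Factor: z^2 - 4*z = (z - 4)*(z)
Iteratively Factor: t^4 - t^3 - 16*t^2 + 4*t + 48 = (t - 2)*(t^3 + t^2 - 14*t - 24) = (t - 2)*(t + 2)*(t^2 - t - 12) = (t - 4)*(t - 2)*(t + 2)*(t + 3)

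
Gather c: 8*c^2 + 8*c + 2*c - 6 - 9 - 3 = 8*c^2 + 10*c - 18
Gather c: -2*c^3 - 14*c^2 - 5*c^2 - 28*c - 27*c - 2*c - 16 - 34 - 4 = -2*c^3 - 19*c^2 - 57*c - 54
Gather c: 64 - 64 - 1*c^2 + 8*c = -c^2 + 8*c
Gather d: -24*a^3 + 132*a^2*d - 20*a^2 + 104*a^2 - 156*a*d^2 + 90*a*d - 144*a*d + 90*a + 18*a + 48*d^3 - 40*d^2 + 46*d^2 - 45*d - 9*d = -24*a^3 + 84*a^2 + 108*a + 48*d^3 + d^2*(6 - 156*a) + d*(132*a^2 - 54*a - 54)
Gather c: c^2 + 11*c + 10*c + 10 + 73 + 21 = c^2 + 21*c + 104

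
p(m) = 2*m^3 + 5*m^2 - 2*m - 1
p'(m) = 6*m^2 + 10*m - 2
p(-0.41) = 0.52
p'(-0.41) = -5.09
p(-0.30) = -0.00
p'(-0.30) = -4.46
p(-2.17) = 6.45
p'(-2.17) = 4.55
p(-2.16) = 6.49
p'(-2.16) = 4.39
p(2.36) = 48.42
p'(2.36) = 55.02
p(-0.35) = 0.23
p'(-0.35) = -4.76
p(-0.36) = 0.27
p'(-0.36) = -4.82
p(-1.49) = 6.46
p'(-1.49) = -3.58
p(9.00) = 1844.00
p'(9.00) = 574.00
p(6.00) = 599.00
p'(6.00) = 274.00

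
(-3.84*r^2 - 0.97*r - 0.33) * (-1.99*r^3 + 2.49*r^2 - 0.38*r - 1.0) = 7.6416*r^5 - 7.6313*r^4 - 0.2994*r^3 + 3.3869*r^2 + 1.0954*r + 0.33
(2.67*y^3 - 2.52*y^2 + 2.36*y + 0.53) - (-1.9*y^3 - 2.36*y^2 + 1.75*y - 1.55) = 4.57*y^3 - 0.16*y^2 + 0.61*y + 2.08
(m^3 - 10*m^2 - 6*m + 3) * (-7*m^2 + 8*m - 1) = -7*m^5 + 78*m^4 - 39*m^3 - 59*m^2 + 30*m - 3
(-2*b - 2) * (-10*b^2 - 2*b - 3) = 20*b^3 + 24*b^2 + 10*b + 6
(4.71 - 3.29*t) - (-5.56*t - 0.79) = 2.27*t + 5.5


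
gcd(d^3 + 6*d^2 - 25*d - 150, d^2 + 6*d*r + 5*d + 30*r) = d + 5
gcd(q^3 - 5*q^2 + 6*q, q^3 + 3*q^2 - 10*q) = q^2 - 2*q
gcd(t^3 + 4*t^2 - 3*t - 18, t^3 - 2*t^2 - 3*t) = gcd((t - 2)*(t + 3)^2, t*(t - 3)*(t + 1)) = 1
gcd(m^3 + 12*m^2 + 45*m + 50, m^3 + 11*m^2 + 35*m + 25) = m^2 + 10*m + 25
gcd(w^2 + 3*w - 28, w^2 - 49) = w + 7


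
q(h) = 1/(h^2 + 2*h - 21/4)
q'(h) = (-2*h - 2)/(h^2 + 2*h - 21/4)^2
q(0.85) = -0.35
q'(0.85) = -0.46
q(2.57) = 0.15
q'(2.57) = -0.17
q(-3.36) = -1.47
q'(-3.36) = 10.20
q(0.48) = -0.25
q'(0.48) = -0.18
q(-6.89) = 0.04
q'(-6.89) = 0.01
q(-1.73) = -0.17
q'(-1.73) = 0.04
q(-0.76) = -0.16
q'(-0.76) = -0.01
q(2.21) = 0.25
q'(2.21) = -0.39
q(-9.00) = 0.02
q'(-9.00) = 0.00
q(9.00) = 0.01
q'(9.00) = 0.00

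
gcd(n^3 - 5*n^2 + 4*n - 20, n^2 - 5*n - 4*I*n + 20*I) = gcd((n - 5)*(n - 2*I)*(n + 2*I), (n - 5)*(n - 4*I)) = n - 5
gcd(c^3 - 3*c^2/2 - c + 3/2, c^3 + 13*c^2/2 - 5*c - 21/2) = c^2 - c/2 - 3/2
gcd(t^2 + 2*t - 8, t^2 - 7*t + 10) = t - 2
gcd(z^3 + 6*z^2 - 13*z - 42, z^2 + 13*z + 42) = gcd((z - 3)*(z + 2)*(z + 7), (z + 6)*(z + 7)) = z + 7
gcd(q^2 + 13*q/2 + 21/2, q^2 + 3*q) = q + 3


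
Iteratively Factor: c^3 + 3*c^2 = (c)*(c^2 + 3*c) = c^2*(c + 3)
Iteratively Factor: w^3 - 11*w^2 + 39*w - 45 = (w - 5)*(w^2 - 6*w + 9) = (w - 5)*(w - 3)*(w - 3)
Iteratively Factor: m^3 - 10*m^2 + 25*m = (m - 5)*(m^2 - 5*m) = (m - 5)^2*(m)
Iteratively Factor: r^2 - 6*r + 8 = (r - 2)*(r - 4)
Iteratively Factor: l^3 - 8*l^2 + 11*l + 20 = (l - 4)*(l^2 - 4*l - 5) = (l - 5)*(l - 4)*(l + 1)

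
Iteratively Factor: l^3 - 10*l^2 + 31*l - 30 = (l - 3)*(l^2 - 7*l + 10) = (l - 3)*(l - 2)*(l - 5)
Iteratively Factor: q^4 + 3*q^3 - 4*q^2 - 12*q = (q + 2)*(q^3 + q^2 - 6*q) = q*(q + 2)*(q^2 + q - 6) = q*(q + 2)*(q + 3)*(q - 2)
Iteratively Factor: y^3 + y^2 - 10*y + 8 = (y + 4)*(y^2 - 3*y + 2) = (y - 1)*(y + 4)*(y - 2)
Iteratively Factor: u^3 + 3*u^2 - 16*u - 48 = (u + 3)*(u^2 - 16) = (u - 4)*(u + 3)*(u + 4)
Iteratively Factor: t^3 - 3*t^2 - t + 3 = (t - 1)*(t^2 - 2*t - 3) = (t - 1)*(t + 1)*(t - 3)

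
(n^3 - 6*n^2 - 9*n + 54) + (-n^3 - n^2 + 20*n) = -7*n^2 + 11*n + 54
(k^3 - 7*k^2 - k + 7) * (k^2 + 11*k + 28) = k^5 + 4*k^4 - 50*k^3 - 200*k^2 + 49*k + 196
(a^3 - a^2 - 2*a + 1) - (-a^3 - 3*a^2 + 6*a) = 2*a^3 + 2*a^2 - 8*a + 1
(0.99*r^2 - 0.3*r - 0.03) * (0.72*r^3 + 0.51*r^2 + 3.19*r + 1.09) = 0.7128*r^5 + 0.2889*r^4 + 2.9835*r^3 + 0.1068*r^2 - 0.4227*r - 0.0327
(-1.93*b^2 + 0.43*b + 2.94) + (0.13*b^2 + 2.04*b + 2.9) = -1.8*b^2 + 2.47*b + 5.84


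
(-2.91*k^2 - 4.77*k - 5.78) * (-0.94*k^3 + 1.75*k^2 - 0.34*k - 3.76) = 2.7354*k^5 - 0.608700000000001*k^4 - 1.9249*k^3 + 2.4484*k^2 + 19.9004*k + 21.7328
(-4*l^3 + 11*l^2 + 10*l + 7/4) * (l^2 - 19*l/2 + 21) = -4*l^5 + 49*l^4 - 357*l^3/2 + 551*l^2/4 + 1547*l/8 + 147/4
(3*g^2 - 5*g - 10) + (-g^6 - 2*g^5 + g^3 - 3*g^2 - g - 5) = -g^6 - 2*g^5 + g^3 - 6*g - 15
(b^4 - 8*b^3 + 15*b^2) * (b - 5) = b^5 - 13*b^4 + 55*b^3 - 75*b^2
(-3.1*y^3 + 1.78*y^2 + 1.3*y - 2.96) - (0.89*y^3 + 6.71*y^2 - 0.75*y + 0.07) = -3.99*y^3 - 4.93*y^2 + 2.05*y - 3.03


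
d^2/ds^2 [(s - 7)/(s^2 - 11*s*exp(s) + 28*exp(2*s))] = (2*(s - 7)*(11*s*exp(s) - 2*s - 56*exp(2*s) + 11*exp(s))^2 + (s^2 - 11*s*exp(s) + 28*exp(2*s))*(22*s*exp(s) - 4*s + (s - 7)*(11*s*exp(s) - 112*exp(2*s) + 22*exp(s) - 2) - 112*exp(2*s) + 22*exp(s)))/(s^2 - 11*s*exp(s) + 28*exp(2*s))^3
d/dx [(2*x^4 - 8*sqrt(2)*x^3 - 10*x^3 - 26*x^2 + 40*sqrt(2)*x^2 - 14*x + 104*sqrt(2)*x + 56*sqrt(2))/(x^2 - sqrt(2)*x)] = 2*(2*x^5 - 7*sqrt(2)*x^4 - 5*x^4 + 10*sqrt(2)*x^3 + 16*x^3 - 39*sqrt(2)*x^2 - 33*x^2 - 56*sqrt(2)*x + 56)/(x^2*(x^2 - 2*sqrt(2)*x + 2))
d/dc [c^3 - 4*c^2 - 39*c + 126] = 3*c^2 - 8*c - 39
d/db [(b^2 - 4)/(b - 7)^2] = -14*b/(b - 7)^3 + 8/(b - 7)^3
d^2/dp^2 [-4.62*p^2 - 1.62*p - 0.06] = -9.24000000000000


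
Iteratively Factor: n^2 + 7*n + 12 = (n + 4)*(n + 3)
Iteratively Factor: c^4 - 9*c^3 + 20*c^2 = (c)*(c^3 - 9*c^2 + 20*c) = c^2*(c^2 - 9*c + 20) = c^2*(c - 5)*(c - 4)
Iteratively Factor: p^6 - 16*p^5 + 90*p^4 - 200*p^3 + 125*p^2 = (p - 5)*(p^5 - 11*p^4 + 35*p^3 - 25*p^2) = (p - 5)^2*(p^4 - 6*p^3 + 5*p^2) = (p - 5)^2*(p - 1)*(p^3 - 5*p^2) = p*(p - 5)^2*(p - 1)*(p^2 - 5*p) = p^2*(p - 5)^2*(p - 1)*(p - 5)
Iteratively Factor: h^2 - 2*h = (h - 2)*(h)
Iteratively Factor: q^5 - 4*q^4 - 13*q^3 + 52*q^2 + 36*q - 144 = (q - 2)*(q^4 - 2*q^3 - 17*q^2 + 18*q + 72) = (q - 2)*(q + 2)*(q^3 - 4*q^2 - 9*q + 36) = (q - 2)*(q + 2)*(q + 3)*(q^2 - 7*q + 12) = (q - 4)*(q - 2)*(q + 2)*(q + 3)*(q - 3)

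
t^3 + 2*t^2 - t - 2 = (t - 1)*(t + 1)*(t + 2)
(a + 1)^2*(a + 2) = a^3 + 4*a^2 + 5*a + 2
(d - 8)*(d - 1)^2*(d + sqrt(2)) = d^4 - 10*d^3 + sqrt(2)*d^3 - 10*sqrt(2)*d^2 + 17*d^2 - 8*d + 17*sqrt(2)*d - 8*sqrt(2)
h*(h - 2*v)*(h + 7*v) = h^3 + 5*h^2*v - 14*h*v^2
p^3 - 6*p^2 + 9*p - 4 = (p - 4)*(p - 1)^2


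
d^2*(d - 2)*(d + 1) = d^4 - d^3 - 2*d^2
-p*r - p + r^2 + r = (-p + r)*(r + 1)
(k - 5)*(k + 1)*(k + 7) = k^3 + 3*k^2 - 33*k - 35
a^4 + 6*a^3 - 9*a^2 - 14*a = a*(a - 2)*(a + 1)*(a + 7)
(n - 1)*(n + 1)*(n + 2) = n^3 + 2*n^2 - n - 2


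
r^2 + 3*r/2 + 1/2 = (r + 1/2)*(r + 1)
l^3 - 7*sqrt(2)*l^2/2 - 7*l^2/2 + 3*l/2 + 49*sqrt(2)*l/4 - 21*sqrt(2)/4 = (l - 3)*(l - 1/2)*(l - 7*sqrt(2)/2)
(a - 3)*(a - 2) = a^2 - 5*a + 6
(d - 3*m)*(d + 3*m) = d^2 - 9*m^2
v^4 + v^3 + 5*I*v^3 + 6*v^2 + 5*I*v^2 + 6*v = v*(v + 6*I)*(-I*v - I)*(I*v + 1)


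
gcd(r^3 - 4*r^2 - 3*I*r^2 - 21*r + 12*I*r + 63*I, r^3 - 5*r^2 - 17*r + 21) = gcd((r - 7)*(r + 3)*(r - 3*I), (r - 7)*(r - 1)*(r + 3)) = r^2 - 4*r - 21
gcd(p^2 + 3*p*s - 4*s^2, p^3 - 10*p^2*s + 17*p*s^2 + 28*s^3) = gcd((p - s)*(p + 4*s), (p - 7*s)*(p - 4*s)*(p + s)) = 1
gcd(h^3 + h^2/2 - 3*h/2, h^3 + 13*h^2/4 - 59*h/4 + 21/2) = h - 1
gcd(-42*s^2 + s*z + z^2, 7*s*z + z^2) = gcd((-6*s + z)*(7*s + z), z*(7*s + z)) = 7*s + z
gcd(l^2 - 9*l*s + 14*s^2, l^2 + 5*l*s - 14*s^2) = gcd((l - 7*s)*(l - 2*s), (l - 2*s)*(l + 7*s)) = -l + 2*s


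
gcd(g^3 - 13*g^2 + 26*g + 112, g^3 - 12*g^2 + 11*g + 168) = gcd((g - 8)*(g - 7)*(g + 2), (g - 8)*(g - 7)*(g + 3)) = g^2 - 15*g + 56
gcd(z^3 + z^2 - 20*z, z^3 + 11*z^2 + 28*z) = z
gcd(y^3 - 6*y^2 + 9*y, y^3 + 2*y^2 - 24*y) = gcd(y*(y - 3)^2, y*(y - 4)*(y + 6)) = y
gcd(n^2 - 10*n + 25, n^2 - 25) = n - 5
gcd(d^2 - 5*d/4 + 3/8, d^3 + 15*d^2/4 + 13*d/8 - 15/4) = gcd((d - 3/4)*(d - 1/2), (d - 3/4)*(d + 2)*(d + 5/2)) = d - 3/4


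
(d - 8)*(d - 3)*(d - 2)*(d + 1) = d^4 - 12*d^3 + 33*d^2 - 2*d - 48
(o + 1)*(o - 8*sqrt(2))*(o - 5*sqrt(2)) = o^3 - 13*sqrt(2)*o^2 + o^2 - 13*sqrt(2)*o + 80*o + 80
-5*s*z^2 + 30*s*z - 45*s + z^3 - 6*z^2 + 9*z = (-5*s + z)*(z - 3)^2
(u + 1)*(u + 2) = u^2 + 3*u + 2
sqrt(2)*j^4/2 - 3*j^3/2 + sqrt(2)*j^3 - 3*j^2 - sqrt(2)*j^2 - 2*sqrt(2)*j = j*(j - 2*sqrt(2))*(j + sqrt(2)/2)*(sqrt(2)*j/2 + sqrt(2))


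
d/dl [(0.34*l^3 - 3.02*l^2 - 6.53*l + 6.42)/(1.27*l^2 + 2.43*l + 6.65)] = (0.4318*l^4 + 1.6524*l^3 + 7.7375*l^2 - 56.4728*l - 59.0251)/(1.6129*l^4 + 6.1722*l^3 + 22.7959*l^2 + 32.319*l + 44.2225)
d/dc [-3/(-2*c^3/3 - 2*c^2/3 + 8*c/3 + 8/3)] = 9*(-3*c^2 - 2*c + 4)/(2*(c^3 + c^2 - 4*c - 4)^2)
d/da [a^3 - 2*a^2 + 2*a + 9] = 3*a^2 - 4*a + 2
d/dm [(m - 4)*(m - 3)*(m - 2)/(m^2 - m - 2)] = (m^2 + 2*m - 19)/(m^2 + 2*m + 1)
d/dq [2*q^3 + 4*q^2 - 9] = 2*q*(3*q + 4)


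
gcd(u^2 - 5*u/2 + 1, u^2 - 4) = u - 2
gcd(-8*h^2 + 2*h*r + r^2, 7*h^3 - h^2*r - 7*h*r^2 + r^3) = 1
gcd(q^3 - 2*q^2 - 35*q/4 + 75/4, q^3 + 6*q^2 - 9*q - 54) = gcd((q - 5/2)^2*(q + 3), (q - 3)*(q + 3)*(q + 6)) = q + 3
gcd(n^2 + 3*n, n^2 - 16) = 1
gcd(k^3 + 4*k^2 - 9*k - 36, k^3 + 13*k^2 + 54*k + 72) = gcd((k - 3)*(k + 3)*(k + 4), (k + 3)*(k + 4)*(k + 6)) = k^2 + 7*k + 12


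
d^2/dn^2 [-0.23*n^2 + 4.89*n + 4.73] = -0.460000000000000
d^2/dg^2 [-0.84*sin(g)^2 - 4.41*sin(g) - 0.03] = 4.41*sin(g) - 1.68*cos(2*g)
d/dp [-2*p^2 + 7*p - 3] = 7 - 4*p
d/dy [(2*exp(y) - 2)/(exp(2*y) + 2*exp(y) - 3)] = -2*exp(y)/(exp(2*y) + 6*exp(y) + 9)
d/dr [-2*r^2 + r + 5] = 1 - 4*r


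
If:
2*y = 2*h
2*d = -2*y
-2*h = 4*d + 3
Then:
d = -3/2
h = 3/2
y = 3/2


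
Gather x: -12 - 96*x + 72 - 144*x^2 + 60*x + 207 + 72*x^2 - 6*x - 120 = -72*x^2 - 42*x + 147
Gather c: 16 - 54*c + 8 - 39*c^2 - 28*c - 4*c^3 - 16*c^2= -4*c^3 - 55*c^2 - 82*c + 24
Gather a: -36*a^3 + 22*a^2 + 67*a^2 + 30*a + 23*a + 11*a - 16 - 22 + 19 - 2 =-36*a^3 + 89*a^2 + 64*a - 21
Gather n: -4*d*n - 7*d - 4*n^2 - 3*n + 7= -7*d - 4*n^2 + n*(-4*d - 3) + 7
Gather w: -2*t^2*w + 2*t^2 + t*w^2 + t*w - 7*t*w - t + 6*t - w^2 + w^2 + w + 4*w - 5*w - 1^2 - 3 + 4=2*t^2 + t*w^2 + 5*t + w*(-2*t^2 - 6*t)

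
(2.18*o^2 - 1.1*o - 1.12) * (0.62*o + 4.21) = 1.3516*o^3 + 8.4958*o^2 - 5.3254*o - 4.7152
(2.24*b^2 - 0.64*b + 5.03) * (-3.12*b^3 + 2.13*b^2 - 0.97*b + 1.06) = -6.9888*b^5 + 6.768*b^4 - 19.2296*b^3 + 13.7091*b^2 - 5.5575*b + 5.3318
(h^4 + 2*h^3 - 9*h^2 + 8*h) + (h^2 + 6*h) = h^4 + 2*h^3 - 8*h^2 + 14*h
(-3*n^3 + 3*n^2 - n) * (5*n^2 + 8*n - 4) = -15*n^5 - 9*n^4 + 31*n^3 - 20*n^2 + 4*n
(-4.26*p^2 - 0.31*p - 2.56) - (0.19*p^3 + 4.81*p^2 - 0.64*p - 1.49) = -0.19*p^3 - 9.07*p^2 + 0.33*p - 1.07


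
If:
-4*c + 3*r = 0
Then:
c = 3*r/4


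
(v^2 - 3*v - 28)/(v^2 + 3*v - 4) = (v - 7)/(v - 1)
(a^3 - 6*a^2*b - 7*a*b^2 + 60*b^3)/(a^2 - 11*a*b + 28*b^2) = (a^2 - 2*a*b - 15*b^2)/(a - 7*b)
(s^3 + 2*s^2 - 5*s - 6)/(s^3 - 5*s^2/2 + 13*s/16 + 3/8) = 16*(s^2 + 4*s + 3)/(16*s^2 - 8*s - 3)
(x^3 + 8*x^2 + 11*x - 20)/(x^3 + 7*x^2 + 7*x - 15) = (x + 4)/(x + 3)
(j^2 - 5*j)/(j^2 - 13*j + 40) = j/(j - 8)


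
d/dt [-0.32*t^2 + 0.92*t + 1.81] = 0.92 - 0.64*t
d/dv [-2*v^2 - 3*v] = -4*v - 3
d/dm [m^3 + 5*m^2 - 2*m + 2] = 3*m^2 + 10*m - 2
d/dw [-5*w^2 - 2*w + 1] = -10*w - 2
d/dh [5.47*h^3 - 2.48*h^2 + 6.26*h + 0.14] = 16.41*h^2 - 4.96*h + 6.26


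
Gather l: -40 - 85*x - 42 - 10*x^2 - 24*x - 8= -10*x^2 - 109*x - 90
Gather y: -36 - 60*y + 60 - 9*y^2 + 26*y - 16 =-9*y^2 - 34*y + 8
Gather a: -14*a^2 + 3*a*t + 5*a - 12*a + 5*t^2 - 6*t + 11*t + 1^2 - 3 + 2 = -14*a^2 + a*(3*t - 7) + 5*t^2 + 5*t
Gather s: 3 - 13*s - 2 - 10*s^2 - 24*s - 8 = -10*s^2 - 37*s - 7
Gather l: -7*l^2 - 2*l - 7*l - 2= -7*l^2 - 9*l - 2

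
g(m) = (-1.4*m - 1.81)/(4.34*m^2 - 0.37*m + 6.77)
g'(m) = (0.37 - 8.68*m)*(-1.4*m - 1.81)/(4.34*m^2 - 0.37*m + 6.77)^2 - 1.4/(4.34*m^2 - 0.37*m + 6.77) = (6.076*m^2 + 15.7108*m - 10.1477)/(18.8356*m^4 - 3.2116*m^3 + 58.9005*m^2 - 5.0098*m + 45.8329)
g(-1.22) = -0.01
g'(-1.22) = -0.11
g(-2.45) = 0.05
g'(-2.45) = -0.01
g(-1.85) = 0.03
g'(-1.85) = -0.04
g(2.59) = -0.16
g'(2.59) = 0.06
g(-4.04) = 0.05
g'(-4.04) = 0.00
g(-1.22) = -0.01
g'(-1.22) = -0.11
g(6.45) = -0.06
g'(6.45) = 0.01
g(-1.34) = 0.00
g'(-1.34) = -0.09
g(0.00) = -0.27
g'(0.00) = -0.22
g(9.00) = -0.04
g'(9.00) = 0.00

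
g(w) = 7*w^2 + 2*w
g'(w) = 14*w + 2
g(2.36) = 43.71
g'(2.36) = 35.04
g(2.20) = 38.28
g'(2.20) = 32.80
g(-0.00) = 0.00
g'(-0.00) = 2.00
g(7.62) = 421.69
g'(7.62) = 108.68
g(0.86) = 6.90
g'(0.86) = 14.04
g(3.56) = 95.84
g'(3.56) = 51.84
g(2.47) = 47.65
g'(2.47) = 36.58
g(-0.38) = 0.25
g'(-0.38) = -3.32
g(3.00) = 69.00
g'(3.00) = 44.00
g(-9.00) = 549.00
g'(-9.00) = -124.00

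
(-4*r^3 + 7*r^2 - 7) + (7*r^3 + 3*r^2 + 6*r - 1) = 3*r^3 + 10*r^2 + 6*r - 8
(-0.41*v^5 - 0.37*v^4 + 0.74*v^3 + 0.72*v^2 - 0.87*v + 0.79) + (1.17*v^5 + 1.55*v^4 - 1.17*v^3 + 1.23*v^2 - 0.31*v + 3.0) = 0.76*v^5 + 1.18*v^4 - 0.43*v^3 + 1.95*v^2 - 1.18*v + 3.79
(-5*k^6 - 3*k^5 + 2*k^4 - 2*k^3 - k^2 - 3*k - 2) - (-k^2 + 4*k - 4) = -5*k^6 - 3*k^5 + 2*k^4 - 2*k^3 - 7*k + 2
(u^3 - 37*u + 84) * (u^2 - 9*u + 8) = u^5 - 9*u^4 - 29*u^3 + 417*u^2 - 1052*u + 672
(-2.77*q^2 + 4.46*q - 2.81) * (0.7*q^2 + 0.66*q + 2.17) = -1.939*q^4 + 1.2938*q^3 - 5.0343*q^2 + 7.8236*q - 6.0977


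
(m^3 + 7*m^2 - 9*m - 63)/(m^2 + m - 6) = (m^2 + 4*m - 21)/(m - 2)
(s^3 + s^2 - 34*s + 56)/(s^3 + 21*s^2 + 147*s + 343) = (s^2 - 6*s + 8)/(s^2 + 14*s + 49)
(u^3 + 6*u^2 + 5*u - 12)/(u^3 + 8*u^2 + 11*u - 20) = (u + 3)/(u + 5)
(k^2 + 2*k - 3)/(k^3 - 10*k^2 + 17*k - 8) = (k + 3)/(k^2 - 9*k + 8)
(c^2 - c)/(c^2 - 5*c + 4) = c/(c - 4)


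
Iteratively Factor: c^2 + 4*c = (c + 4)*(c)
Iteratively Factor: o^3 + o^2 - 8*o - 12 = (o + 2)*(o^2 - o - 6) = (o + 2)^2*(o - 3)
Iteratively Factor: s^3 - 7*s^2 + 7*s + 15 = (s + 1)*(s^2 - 8*s + 15) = (s - 5)*(s + 1)*(s - 3)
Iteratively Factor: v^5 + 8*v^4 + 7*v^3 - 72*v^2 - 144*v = (v + 4)*(v^4 + 4*v^3 - 9*v^2 - 36*v) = v*(v + 4)*(v^3 + 4*v^2 - 9*v - 36) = v*(v + 4)^2*(v^2 - 9) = v*(v - 3)*(v + 4)^2*(v + 3)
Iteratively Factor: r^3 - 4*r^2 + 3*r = (r - 1)*(r^2 - 3*r) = r*(r - 1)*(r - 3)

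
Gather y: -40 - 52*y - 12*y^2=-12*y^2 - 52*y - 40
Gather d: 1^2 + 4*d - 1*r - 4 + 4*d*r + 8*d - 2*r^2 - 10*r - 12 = d*(4*r + 12) - 2*r^2 - 11*r - 15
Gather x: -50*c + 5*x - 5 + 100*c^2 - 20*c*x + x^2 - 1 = 100*c^2 - 50*c + x^2 + x*(5 - 20*c) - 6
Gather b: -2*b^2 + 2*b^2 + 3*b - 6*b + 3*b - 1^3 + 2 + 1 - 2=0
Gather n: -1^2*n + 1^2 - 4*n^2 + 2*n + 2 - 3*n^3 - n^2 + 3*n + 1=-3*n^3 - 5*n^2 + 4*n + 4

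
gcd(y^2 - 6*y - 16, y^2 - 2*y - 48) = y - 8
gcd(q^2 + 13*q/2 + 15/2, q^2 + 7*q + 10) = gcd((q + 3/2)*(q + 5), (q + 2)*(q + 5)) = q + 5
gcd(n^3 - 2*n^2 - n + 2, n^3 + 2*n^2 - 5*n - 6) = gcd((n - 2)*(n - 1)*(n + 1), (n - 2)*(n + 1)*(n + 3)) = n^2 - n - 2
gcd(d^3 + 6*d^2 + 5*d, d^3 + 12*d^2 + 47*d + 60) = d + 5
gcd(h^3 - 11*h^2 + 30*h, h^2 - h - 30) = h - 6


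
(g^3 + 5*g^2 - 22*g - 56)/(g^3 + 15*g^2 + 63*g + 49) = (g^2 - 2*g - 8)/(g^2 + 8*g + 7)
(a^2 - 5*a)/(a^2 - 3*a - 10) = a/(a + 2)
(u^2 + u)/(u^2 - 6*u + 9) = u*(u + 1)/(u^2 - 6*u + 9)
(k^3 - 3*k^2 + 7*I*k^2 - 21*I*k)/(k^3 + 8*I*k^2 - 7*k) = (k - 3)/(k + I)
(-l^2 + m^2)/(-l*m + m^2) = (l + m)/m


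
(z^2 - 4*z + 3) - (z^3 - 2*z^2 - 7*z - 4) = -z^3 + 3*z^2 + 3*z + 7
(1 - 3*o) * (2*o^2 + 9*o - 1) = -6*o^3 - 25*o^2 + 12*o - 1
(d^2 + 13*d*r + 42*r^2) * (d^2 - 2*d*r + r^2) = d^4 + 11*d^3*r + 17*d^2*r^2 - 71*d*r^3 + 42*r^4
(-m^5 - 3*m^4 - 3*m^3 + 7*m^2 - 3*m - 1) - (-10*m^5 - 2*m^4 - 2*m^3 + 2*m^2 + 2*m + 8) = 9*m^5 - m^4 - m^3 + 5*m^2 - 5*m - 9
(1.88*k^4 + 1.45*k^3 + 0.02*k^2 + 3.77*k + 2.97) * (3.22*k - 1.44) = 6.0536*k^5 + 1.9618*k^4 - 2.0236*k^3 + 12.1106*k^2 + 4.1346*k - 4.2768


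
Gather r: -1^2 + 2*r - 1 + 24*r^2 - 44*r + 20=24*r^2 - 42*r + 18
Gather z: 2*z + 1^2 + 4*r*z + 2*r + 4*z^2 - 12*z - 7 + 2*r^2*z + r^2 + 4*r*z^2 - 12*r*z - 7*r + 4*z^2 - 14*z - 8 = r^2 - 5*r + z^2*(4*r + 8) + z*(2*r^2 - 8*r - 24) - 14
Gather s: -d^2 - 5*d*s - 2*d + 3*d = -d^2 - 5*d*s + d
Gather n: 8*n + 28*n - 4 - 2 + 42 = 36*n + 36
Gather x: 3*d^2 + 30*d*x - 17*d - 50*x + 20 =3*d^2 - 17*d + x*(30*d - 50) + 20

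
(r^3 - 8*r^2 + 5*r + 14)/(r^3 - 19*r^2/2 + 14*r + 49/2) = 2*(r - 2)/(2*r - 7)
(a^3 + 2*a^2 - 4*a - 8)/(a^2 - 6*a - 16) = (a^2 - 4)/(a - 8)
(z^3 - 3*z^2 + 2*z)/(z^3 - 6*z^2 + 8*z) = (z - 1)/(z - 4)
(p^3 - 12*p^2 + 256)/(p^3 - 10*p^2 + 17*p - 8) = (p^2 - 4*p - 32)/(p^2 - 2*p + 1)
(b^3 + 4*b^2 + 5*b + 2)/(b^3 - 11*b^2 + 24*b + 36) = (b^2 + 3*b + 2)/(b^2 - 12*b + 36)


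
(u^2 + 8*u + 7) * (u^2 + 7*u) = u^4 + 15*u^3 + 63*u^2 + 49*u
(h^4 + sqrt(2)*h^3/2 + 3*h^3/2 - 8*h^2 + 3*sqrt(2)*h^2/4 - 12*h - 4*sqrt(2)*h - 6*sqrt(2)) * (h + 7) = h^5 + sqrt(2)*h^4/2 + 17*h^4/2 + 5*h^3/2 + 17*sqrt(2)*h^3/4 - 68*h^2 + 5*sqrt(2)*h^2/4 - 84*h - 34*sqrt(2)*h - 42*sqrt(2)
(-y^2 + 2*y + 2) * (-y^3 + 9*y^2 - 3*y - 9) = y^5 - 11*y^4 + 19*y^3 + 21*y^2 - 24*y - 18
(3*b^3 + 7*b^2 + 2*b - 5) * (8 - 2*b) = -6*b^4 + 10*b^3 + 52*b^2 + 26*b - 40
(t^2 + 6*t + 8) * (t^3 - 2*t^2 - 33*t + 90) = t^5 + 4*t^4 - 37*t^3 - 124*t^2 + 276*t + 720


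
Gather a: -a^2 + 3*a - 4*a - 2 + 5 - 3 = -a^2 - a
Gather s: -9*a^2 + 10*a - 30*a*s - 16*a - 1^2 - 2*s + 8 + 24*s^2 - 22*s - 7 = -9*a^2 - 6*a + 24*s^2 + s*(-30*a - 24)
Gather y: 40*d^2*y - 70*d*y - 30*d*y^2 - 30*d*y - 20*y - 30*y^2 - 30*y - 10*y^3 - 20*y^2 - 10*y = -10*y^3 + y^2*(-30*d - 50) + y*(40*d^2 - 100*d - 60)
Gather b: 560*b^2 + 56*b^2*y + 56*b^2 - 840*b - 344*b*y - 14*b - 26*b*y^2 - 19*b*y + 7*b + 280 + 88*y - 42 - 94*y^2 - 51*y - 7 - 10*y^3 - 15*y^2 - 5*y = b^2*(56*y + 616) + b*(-26*y^2 - 363*y - 847) - 10*y^3 - 109*y^2 + 32*y + 231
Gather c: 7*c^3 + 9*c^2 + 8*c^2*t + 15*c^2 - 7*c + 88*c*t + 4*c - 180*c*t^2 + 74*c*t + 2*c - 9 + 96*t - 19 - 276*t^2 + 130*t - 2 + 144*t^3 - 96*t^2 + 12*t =7*c^3 + c^2*(8*t + 24) + c*(-180*t^2 + 162*t - 1) + 144*t^3 - 372*t^2 + 238*t - 30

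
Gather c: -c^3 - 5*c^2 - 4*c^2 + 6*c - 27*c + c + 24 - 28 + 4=-c^3 - 9*c^2 - 20*c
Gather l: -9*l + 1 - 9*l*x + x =l*(-9*x - 9) + x + 1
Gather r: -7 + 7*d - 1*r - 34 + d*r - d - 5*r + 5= 6*d + r*(d - 6) - 36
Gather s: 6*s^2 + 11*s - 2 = 6*s^2 + 11*s - 2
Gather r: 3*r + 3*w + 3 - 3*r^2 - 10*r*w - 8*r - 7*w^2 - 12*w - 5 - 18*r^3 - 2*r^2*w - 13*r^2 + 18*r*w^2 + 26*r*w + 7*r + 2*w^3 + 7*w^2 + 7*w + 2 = -18*r^3 + r^2*(-2*w - 16) + r*(18*w^2 + 16*w + 2) + 2*w^3 - 2*w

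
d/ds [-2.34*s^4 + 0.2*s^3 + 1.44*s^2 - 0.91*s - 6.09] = -9.36*s^3 + 0.6*s^2 + 2.88*s - 0.91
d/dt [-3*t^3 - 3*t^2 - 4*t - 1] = -9*t^2 - 6*t - 4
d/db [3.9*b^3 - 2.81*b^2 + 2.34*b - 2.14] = 11.7*b^2 - 5.62*b + 2.34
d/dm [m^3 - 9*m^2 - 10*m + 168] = 3*m^2 - 18*m - 10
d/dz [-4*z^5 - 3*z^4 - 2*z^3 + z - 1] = -20*z^4 - 12*z^3 - 6*z^2 + 1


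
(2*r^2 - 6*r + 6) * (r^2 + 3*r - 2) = 2*r^4 - 16*r^2 + 30*r - 12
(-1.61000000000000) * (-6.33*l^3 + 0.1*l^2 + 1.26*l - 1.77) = 10.1913*l^3 - 0.161*l^2 - 2.0286*l + 2.8497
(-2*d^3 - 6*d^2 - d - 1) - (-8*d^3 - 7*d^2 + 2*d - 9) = 6*d^3 + d^2 - 3*d + 8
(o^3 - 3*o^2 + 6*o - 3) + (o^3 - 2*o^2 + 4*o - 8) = 2*o^3 - 5*o^2 + 10*o - 11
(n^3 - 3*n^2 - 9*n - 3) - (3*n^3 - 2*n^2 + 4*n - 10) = -2*n^3 - n^2 - 13*n + 7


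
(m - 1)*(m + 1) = m^2 - 1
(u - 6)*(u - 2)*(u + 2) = u^3 - 6*u^2 - 4*u + 24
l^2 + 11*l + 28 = (l + 4)*(l + 7)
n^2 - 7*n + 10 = (n - 5)*(n - 2)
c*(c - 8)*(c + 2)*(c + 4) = c^4 - 2*c^3 - 40*c^2 - 64*c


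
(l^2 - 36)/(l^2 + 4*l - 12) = (l - 6)/(l - 2)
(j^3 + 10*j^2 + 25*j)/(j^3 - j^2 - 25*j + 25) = j*(j + 5)/(j^2 - 6*j + 5)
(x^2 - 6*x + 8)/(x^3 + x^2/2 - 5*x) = 2*(x - 4)/(x*(2*x + 5))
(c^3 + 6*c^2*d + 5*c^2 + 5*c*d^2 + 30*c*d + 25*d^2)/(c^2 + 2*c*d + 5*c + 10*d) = (c^2 + 6*c*d + 5*d^2)/(c + 2*d)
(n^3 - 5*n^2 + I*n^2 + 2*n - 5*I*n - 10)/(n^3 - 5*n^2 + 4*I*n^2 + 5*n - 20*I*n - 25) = (n + 2*I)/(n + 5*I)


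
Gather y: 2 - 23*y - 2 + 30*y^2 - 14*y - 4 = 30*y^2 - 37*y - 4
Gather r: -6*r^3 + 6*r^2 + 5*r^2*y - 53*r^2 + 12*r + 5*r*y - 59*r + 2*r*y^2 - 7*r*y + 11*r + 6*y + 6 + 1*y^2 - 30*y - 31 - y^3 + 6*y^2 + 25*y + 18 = -6*r^3 + r^2*(5*y - 47) + r*(2*y^2 - 2*y - 36) - y^3 + 7*y^2 + y - 7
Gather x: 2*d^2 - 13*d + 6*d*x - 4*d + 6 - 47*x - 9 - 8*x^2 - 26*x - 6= 2*d^2 - 17*d - 8*x^2 + x*(6*d - 73) - 9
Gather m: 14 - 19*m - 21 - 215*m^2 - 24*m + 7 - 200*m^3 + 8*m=-200*m^3 - 215*m^2 - 35*m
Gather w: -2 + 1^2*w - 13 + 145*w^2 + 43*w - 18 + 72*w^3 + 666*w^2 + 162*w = 72*w^3 + 811*w^2 + 206*w - 33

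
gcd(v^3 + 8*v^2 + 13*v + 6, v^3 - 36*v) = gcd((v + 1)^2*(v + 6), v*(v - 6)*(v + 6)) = v + 6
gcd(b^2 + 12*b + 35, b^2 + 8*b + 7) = b + 7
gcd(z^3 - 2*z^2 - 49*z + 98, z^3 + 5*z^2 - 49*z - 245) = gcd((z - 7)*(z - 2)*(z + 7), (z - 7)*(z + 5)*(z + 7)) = z^2 - 49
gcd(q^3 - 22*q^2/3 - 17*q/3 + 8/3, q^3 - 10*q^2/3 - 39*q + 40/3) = q^2 - 25*q/3 + 8/3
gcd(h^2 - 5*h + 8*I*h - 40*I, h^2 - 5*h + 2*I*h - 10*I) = h - 5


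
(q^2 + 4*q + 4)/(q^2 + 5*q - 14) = (q^2 + 4*q + 4)/(q^2 + 5*q - 14)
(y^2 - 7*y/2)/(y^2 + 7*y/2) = (2*y - 7)/(2*y + 7)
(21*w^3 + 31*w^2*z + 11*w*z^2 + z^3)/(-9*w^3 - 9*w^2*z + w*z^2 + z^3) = (7*w + z)/(-3*w + z)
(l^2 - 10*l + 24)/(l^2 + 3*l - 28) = (l - 6)/(l + 7)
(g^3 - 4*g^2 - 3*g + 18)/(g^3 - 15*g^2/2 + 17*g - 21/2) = 2*(g^2 - g - 6)/(2*g^2 - 9*g + 7)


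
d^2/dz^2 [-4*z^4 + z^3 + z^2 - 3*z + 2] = -48*z^2 + 6*z + 2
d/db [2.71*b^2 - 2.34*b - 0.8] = 5.42*b - 2.34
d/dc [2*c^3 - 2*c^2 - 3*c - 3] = 6*c^2 - 4*c - 3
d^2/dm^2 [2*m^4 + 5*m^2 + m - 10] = 24*m^2 + 10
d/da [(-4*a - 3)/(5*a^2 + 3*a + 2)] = (20*a^2 + 30*a + 1)/(25*a^4 + 30*a^3 + 29*a^2 + 12*a + 4)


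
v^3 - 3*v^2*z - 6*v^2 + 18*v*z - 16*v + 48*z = (v - 8)*(v + 2)*(v - 3*z)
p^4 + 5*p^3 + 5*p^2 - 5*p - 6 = (p - 1)*(p + 1)*(p + 2)*(p + 3)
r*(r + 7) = r^2 + 7*r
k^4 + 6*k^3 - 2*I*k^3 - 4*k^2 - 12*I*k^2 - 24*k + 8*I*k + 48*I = (k - 2)*(k + 2)*(k + 6)*(k - 2*I)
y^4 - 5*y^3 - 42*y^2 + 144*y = y*(y - 8)*(y - 3)*(y + 6)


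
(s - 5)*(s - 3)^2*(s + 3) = s^4 - 8*s^3 + 6*s^2 + 72*s - 135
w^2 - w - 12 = (w - 4)*(w + 3)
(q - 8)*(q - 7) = q^2 - 15*q + 56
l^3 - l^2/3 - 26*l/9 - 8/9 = (l - 2)*(l + 1/3)*(l + 4/3)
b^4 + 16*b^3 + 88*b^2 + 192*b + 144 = (b + 2)^2*(b + 6)^2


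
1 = 1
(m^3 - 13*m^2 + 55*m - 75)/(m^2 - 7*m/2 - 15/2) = 2*(m^2 - 8*m + 15)/(2*m + 3)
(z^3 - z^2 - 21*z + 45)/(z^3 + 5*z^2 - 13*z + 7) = (z^3 - z^2 - 21*z + 45)/(z^3 + 5*z^2 - 13*z + 7)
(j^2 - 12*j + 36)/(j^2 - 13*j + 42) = (j - 6)/(j - 7)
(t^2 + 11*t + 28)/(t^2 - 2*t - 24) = (t + 7)/(t - 6)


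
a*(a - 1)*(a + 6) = a^3 + 5*a^2 - 6*a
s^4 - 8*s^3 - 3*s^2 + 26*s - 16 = (s - 8)*(s - 1)^2*(s + 2)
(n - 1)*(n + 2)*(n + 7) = n^3 + 8*n^2 + 5*n - 14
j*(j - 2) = j^2 - 2*j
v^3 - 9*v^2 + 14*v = v*(v - 7)*(v - 2)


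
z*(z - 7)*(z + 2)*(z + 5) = z^4 - 39*z^2 - 70*z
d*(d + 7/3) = d^2 + 7*d/3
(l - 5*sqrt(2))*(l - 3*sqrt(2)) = l^2 - 8*sqrt(2)*l + 30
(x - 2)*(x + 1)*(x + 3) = x^3 + 2*x^2 - 5*x - 6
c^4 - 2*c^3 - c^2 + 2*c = c*(c - 2)*(c - 1)*(c + 1)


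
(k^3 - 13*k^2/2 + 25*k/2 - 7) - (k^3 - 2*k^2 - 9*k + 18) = -9*k^2/2 + 43*k/2 - 25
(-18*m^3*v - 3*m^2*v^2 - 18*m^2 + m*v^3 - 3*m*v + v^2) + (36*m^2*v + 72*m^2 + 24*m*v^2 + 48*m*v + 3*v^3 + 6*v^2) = -18*m^3*v - 3*m^2*v^2 + 36*m^2*v + 54*m^2 + m*v^3 + 24*m*v^2 + 45*m*v + 3*v^3 + 7*v^2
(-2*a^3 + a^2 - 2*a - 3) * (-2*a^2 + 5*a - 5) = 4*a^5 - 12*a^4 + 19*a^3 - 9*a^2 - 5*a + 15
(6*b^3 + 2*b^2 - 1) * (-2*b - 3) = -12*b^4 - 22*b^3 - 6*b^2 + 2*b + 3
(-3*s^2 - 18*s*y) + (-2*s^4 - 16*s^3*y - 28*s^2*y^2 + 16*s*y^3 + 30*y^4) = -2*s^4 - 16*s^3*y - 28*s^2*y^2 - 3*s^2 + 16*s*y^3 - 18*s*y + 30*y^4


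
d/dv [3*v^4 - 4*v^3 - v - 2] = 12*v^3 - 12*v^2 - 1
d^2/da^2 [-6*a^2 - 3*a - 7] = -12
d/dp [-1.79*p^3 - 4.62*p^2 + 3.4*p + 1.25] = -5.37*p^2 - 9.24*p + 3.4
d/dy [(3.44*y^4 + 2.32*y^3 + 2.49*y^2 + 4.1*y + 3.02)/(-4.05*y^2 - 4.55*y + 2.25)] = (-27.864*y^5 - 56.352*y^4 + 9.84800000000001*y^3 + 20.9355*y^2 + 35.667*y + 22.966)/(16.4025*y^4 + 36.855*y^3 + 2.4775*y^2 - 20.475*y + 5.0625)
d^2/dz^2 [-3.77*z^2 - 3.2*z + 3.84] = -7.54000000000000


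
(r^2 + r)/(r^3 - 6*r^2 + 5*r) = (r + 1)/(r^2 - 6*r + 5)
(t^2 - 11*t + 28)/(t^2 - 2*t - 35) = (t - 4)/(t + 5)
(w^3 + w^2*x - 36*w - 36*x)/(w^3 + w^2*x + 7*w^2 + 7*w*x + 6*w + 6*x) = (w - 6)/(w + 1)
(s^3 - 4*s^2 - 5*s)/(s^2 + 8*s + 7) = s*(s - 5)/(s + 7)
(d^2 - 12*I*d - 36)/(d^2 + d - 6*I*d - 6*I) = (d - 6*I)/(d + 1)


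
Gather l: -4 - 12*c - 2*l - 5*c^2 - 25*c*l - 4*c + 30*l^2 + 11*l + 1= -5*c^2 - 16*c + 30*l^2 + l*(9 - 25*c) - 3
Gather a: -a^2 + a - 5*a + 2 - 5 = -a^2 - 4*a - 3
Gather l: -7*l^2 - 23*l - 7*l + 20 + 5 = -7*l^2 - 30*l + 25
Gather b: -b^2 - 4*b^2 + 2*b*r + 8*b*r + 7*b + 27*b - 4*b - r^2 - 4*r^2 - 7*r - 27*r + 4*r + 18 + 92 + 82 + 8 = -5*b^2 + b*(10*r + 30) - 5*r^2 - 30*r + 200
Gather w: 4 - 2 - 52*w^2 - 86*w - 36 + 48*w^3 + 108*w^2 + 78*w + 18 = 48*w^3 + 56*w^2 - 8*w - 16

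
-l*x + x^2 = x*(-l + x)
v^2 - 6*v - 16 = (v - 8)*(v + 2)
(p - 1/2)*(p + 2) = p^2 + 3*p/2 - 1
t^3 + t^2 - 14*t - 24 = (t - 4)*(t + 2)*(t + 3)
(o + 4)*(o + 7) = o^2 + 11*o + 28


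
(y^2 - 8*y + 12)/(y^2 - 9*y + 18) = (y - 2)/(y - 3)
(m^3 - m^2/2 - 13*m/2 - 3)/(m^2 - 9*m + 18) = (m^2 + 5*m/2 + 1)/(m - 6)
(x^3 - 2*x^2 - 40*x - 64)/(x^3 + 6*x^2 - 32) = (x^2 - 6*x - 16)/(x^2 + 2*x - 8)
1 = 1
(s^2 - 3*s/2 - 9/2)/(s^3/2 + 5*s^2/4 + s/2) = 2*(2*s^2 - 3*s - 9)/(s*(2*s^2 + 5*s + 2))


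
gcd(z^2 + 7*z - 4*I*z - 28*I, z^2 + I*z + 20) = z - 4*I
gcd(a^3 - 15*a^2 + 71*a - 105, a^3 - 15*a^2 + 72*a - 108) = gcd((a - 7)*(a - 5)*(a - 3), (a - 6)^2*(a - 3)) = a - 3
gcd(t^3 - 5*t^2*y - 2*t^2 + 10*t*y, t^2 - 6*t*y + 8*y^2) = 1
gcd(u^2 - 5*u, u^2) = u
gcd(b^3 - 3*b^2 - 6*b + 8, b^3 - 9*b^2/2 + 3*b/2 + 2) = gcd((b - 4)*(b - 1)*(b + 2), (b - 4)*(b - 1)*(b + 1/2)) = b^2 - 5*b + 4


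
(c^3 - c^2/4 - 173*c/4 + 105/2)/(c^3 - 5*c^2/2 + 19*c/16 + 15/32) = 8*(c^2 + c - 42)/(8*c^2 - 10*c - 3)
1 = 1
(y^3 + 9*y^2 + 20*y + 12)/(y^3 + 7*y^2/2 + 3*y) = 2*(y^2 + 7*y + 6)/(y*(2*y + 3))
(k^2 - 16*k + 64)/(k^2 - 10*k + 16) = (k - 8)/(k - 2)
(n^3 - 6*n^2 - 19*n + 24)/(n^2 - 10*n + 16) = (n^2 + 2*n - 3)/(n - 2)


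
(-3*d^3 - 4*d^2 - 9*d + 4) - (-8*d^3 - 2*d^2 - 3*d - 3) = 5*d^3 - 2*d^2 - 6*d + 7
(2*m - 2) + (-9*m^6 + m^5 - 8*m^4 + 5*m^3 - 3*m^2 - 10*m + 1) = -9*m^6 + m^5 - 8*m^4 + 5*m^3 - 3*m^2 - 8*m - 1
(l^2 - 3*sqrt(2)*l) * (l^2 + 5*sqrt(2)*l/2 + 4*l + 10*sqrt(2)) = l^4 - sqrt(2)*l^3/2 + 4*l^3 - 15*l^2 - 2*sqrt(2)*l^2 - 60*l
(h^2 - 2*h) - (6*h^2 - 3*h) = -5*h^2 + h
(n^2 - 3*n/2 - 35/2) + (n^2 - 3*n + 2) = 2*n^2 - 9*n/2 - 31/2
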